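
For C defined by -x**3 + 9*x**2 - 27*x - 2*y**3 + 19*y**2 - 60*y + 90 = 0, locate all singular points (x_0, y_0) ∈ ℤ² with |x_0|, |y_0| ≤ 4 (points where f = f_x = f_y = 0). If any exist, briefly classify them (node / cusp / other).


Singular points: {(3, 3)}; classification: cusp.

Compute partial derivatives:
  f_x = -3*x**2 + 18*x - 27.
  f_y = -6*y**2 + 38*y - 60.
Scan x_0 ∈ {−4, ..., 4}. For each x_0, f_y(x_0, y) is a polynomial in y; find its integer roots y ∈ {−4, ..., 4}, then test f_x and f at those candidates.
  x = -4: f_y(-4, y) = -6*y**2 + 38*y - 60; vanishes at y ∈ {3}. (-4, 3): f_x = -147 ≠ 0.
  x = -3: f_y(-3, y) = -6*y**2 + 38*y - 60; vanishes at y ∈ {3}. (-3, 3): f_x = -108 ≠ 0.
  x = -2: f_y(-2, y) = -6*y**2 + 38*y - 60; vanishes at y ∈ {3}. (-2, 3): f_x = -75 ≠ 0.
  x = -1: f_y(-1, y) = -6*y**2 + 38*y - 60; vanishes at y ∈ {3}. (-1, 3): f_x = -48 ≠ 0.
  x = 0: f_y(0, y) = -6*y**2 + 38*y - 60; vanishes at y ∈ {3}. (0, 3): f_x = -27 ≠ 0.
  x = 1: f_y(1, y) = -6*y**2 + 38*y - 60; vanishes at y ∈ {3}. (1, 3): f_x = -12 ≠ 0.
  x = 2: f_y(2, y) = -6*y**2 + 38*y - 60; vanishes at y ∈ {3}. (2, 3): f_x = -3 ≠ 0.
  x = 3: f_y(3, y) = -6*y**2 + 38*y - 60; vanishes at y ∈ {3}. (3, 3): f_x = 0, f = 0 — SINGULAR.
  x = 4: f_y(4, y) = -6*y**2 + 38*y - 60; vanishes at y ∈ {3}. (4, 3): f_x = -3 ≠ 0.
Only singular point on the grid: (3, 3).
Classify: substitute x = 3 + u, y = 3 + v and expand: f = -u**3 - 2*v**3 + v**2.
No constant or linear terms (consistent with a singular point). Quadratic part: v**2. Cubic part: -u**3 - 2*v**3.
The quadratic part v**2 is a perfect square, so there is a single (double) tangent line v = 0, i.e. y = 3. Restricting the cubic part to that line (v = 0) leaves -u**3 ≠ 0, so f is not divisible by v and the branch is v² ≈ u**3 to lowest order — this is a cusp.
Classification: cusp.


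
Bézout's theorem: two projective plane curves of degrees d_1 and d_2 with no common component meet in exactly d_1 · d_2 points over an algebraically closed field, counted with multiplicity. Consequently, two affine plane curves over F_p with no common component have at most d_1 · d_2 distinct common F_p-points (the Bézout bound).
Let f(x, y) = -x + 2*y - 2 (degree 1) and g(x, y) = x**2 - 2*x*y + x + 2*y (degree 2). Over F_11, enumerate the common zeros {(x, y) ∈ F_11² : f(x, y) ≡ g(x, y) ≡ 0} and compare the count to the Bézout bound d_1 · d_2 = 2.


Common zeros: ∅; count = 0; Bézout bound = 2.

deg(f) = 1, deg(g) = 2, so Bézout bound = 2.
Scan x ∈ F_11. For each x, list the y ∈ F_11 with f(x, y) ≡ 0 and those with g(x, y) ≡ 0 (mod 11); the common zeros in that column are the intersection.
  x = 0: f ≡ 0 at y ∈ {1}; g ≡ 0 at y ∈ {0}; common: ∅.
  x = 1: f ≡ 0 at y ∈ {7}; g ≡ 0 at y ∈ ∅; common: ∅.
  x = 2: f ≡ 0 at y ∈ {2}; g ≡ 0 at y ∈ {3}; common: ∅.
  x = 3: f ≡ 0 at y ∈ {8}; g ≡ 0 at y ∈ {3}; common: ∅.
  x = 4: f ≡ 0 at y ∈ {3}; g ≡ 0 at y ∈ {7}; common: ∅.
  x = 5: f ≡ 0 at y ∈ {9}; g ≡ 0 at y ∈ {1}; common: ∅.
  x = 6: f ≡ 0 at y ∈ {4}; g ≡ 0 at y ∈ {2}; common: ∅.
  x = 7: f ≡ 0 at y ∈ {10}; g ≡ 0 at y ∈ {1}; common: ∅.
  x = 8: f ≡ 0 at y ∈ {5}; g ≡ 0 at y ∈ {2}; common: ∅.
  x = 9: f ≡ 0 at y ∈ {0}; g ≡ 0 at y ∈ {7}; common: ∅.
  x = 10: f ≡ 0 at y ∈ {6}; g ≡ 0 at y ∈ {0}; common: ∅.
Collecting: common zeros = ∅, so the count is 0.
Comparison with the Bézout bound: 0 ≤ 2 = deg(f)·deg(g), as expected for curves with no common component (the affine F_11-count falls short of the bound because intersections may lie at infinity, over extension fields, or carry multiplicity).


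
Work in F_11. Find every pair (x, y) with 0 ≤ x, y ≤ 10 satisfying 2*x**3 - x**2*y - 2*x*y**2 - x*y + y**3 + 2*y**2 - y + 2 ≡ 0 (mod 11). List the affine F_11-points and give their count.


Affine F_11-points: {(0, 3), (1, 3), (2, 4), (2, 10), (3, 2), (4, 5), (5, 5), (6, 3), (7, 7), (9, 8), (10, 0), (10, 2), (10, 5)}; count = 13.

For each of the 121 pairs (x, y) ∈ F_11², evaluate f(x, y) mod 11. Record the zeros.
  x = 0: [0↦2, 1↦4, 2↦5, 3↦0, 4↦6, 5↦7, 6↦9, 7↦7, 8↦7, 9↦4, 10↦4]  zeros at y ∈ {3}
  x = 1: [0↦4, 1↦2, 2↦6, 3↦0, 4↦1, 5↦4, 6↦4, 7↦7, 8↦8, 9↦2, 10↦6]  zeros at y ∈ {3}
  x = 2: [0↦7, 1↦10, 2↦4, 3↦6, 4↦0, 5↦3, 6↦10, 7↦5, 8↦5, 9↦5, 10↦0]  zeros at y ∈ {4, 10}
  x = 3: [0↦1, 1↦7, 2↦0, 3↦8, 4↦4, 5↦5, 6↦6, 7↦2, 8↦10, 9↦3, 10↦9]  zeros at y ∈ {2}
  x = 4: [0↦9, 1↦5, 2↦6, 3↦7, 4↦3, 5↦0, 6↦4, 7↦10, 8↦2, 9↦8, 10↦1]  zeros at y ∈ {5}
  x = 5: [0↦10, 1↦5, 2↦1, 3↦4, 4↦9, 5↦0, 6↦5, 7↦8, 8↦4, 9↦10, 10↦10]  zeros at y ∈ {5}
  x = 6: [0↦5, 1↦8, 2↦8, 3↦0, 4↦1, 5↦6, 6↦10, 7↦8, 8↦6, 9↦10, 10↦4]  zeros at y ∈ {3}
  x = 7: [0↦6, 1↦4, 2↦6, 3↦7, 4↦2, 5↦8, 6↦9, 7↦0, 8↦9, 9↦9, 10↦6]  zeros at y ∈ {7}
  x = 8: [0↦3, 1↦5, 2↦7, 3↦4, 4↦2, 5↦7, 6↦3, 7↦7, 8↦3, 9↦8, 10↦6]  zeros at y ∈ ∅
  x = 9: [0↦8, 1↦1, 2↦1, 3↦3, 4↦2, 5↦4, 6↦4, 7↦8, 8↦0, 9↦8, 10↦5]  zeros at y ∈ {8}
  x = 10: [0↦0, 1↦4, 2↦0, 3↦5, 4↦3, 5↦0, 6↦2, 7↦4, 8↦1, 9↦10, 10↦4]  zeros at y ∈ {0, 2, 5}
Collecting zeros: affine points = {(0, 3), (1, 3), (2, 4), (2, 10), (3, 2), (4, 5), (5, 5), (6, 3), (7, 7), (9, 8), (10, 0), (10, 2), (10, 5)}.
Total count |C(F_11)_aff| = 13.


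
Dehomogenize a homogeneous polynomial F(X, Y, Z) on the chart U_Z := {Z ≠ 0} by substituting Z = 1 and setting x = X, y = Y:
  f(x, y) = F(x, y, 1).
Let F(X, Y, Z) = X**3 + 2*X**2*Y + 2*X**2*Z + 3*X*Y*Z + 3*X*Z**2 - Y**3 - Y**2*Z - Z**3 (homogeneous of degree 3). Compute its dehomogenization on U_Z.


f(x, y) = x**3 + 2*x**2*y + 2*x**2 + 3*x*y + 3*x - y**3 - y**2 - 1

On U_Z we set Z = 1. Each monomial c·X^i·Y^j·Z^k in F becomes c·x^i·y^j·1^k = c·x^i·y^j.
Substituting Z = 1: F(X, Y, 1) = x**3 + 2*x**2*y + 2*x**2 + 3*x*y + 3*x - y**3 - y**2 - 1.
Note: deg(f) ≤ deg(F) = 3; strict inequality happens when F is divisible by Z (lost terms).


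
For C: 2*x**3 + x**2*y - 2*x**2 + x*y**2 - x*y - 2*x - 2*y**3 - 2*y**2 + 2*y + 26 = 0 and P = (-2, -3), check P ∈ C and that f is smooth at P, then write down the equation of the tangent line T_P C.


Tangent line at P: 54*x - 22*y + 42 = 0.

Step 1: f(-2, -3) = 0, so P lies on C.
Step 2: partial derivatives
  f_x(x, y) = 6*x**2 + 2*x*y - 4*x + y**2 - y - 2, f_y(x, y) = x**2 + 2*x*y - x - 6*y**2 - 4*y + 2.
  f_x(P) = 54, f_y(P) = -22 (gradient nonzero, so P is smooth).
Step 3: tangent line at P: 54·(x − -2) + -22·(y − -3) = 0.
Expanding: 54*x - 22*y + 42 = 0.


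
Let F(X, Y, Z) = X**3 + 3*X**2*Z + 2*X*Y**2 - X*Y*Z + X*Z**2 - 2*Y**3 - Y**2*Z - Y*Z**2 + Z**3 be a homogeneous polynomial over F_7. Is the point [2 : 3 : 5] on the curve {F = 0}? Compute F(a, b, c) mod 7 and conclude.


F(2,3,5) ≡ 5 (mod 7); P is NOT on the curve.

Evaluate F(2, 3, 5) term-by-term (mod 7).
  X**3 ↦ 1·8·1·1 = 8
  3*X**2*Z ↦ 3·4·1·5 = 60
  2*X*Y**2 ↦ 2·2·9·1 = 36
  -X*Y*Z ↦ -1·2·3·5 = -30
  X*Z**2 ↦ 1·2·1·25 = 50
  -2*Y**3 ↦ -2·1·27·1 = -54
  -Y**2*Z ↦ -1·1·9·5 = -45
  -Y*Z**2 ↦ -1·1·3·25 = -75
  Z**3 ↦ 1·1·1·125 = 125
Sum: F(2, 3, 5) = (8) + (60) + (36) + (-30) + (50) + (-54) + (-45) + (-75) + (125) = 75.
Reducing mod 7: 75 ≡ 5 (mod 7).
Since F(a, b, c) ≡ 5 ≠ 0 (mod 7), P does NOT lie on the curve.


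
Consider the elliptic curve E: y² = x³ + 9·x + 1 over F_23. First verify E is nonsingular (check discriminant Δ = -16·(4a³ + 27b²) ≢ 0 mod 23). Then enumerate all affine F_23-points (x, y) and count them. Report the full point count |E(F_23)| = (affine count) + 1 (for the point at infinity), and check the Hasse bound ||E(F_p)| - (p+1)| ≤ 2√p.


Affine points = {(0, 1), (0, 22), (2, 2), (2, 21), (3, 3), (3, 20), (4, 3), (4, 20), (6, 8), (6, 15), (7, 4), (7, 19), (9, 11), (9, 12), (16, 3), (16, 20), (19, 4), (19, 19), (20, 4), (20, 19)}; affine count = 20; |E(F_23)| = 21.

Discriminant check: Δ ∝ 4a³ + 27b² = 4·9³ + 27·1² = 4·729 + 27·1 ≡ 22 (mod 23). Nonzero ⇒ E is nonsingular.
For each x ∈ F_23, compute rhs = x³ + 9·x + 1 mod 23, then count y ∈ F_23 with y² ≡ rhs.
  x = 0: rhs = 1, matching y values: 1, 22 (2 points).
  x = 1: rhs = 11, matching y values: none (0 points).
  x = 2: rhs = 4, matching y values: 2, 21 (2 points).
  x = 3: rhs = 9, matching y values: 3, 20 (2 points).
  x = 4: rhs = 9, matching y values: 3, 20 (2 points).
  x = 5: rhs = 10, matching y values: none (0 points).
  x = 6: rhs = 18, matching y values: 8, 15 (2 points).
  x = 7: rhs = 16, matching y values: 4, 19 (2 points).
  x = 8: rhs = 10, matching y values: none (0 points).
  x = 9: rhs = 6, matching y values: 11, 12 (2 points).
  x = 10: rhs = 10, matching y values: none (0 points).
  x = 11: rhs = 5, matching y values: none (0 points).
  x = 12: rhs = 20, matching y values: none (0 points).
  x = 13: rhs = 15, matching y values: none (0 points).
  x = 14: rhs = 19, matching y values: none (0 points).
  x = 15: rhs = 15, matching y values: none (0 points).
  x = 16: rhs = 9, matching y values: 3, 20 (2 points).
  x = 17: rhs = 7, matching y values: none (0 points).
  x = 18: rhs = 15, matching y values: none (0 points).
  x = 19: rhs = 16, matching y values: 4, 19 (2 points).
  x = 20: rhs = 16, matching y values: 4, 19 (2 points).
  x = 21: rhs = 21, matching y values: none (0 points).
  x = 22: rhs = 14, matching y values: none (0 points).
Total affine count: 20.
Full point count |E(F_23)| = 20 + 1 = 21.
Hasse bound: |21 − (23+1)| = |-3| = 3 ≤ 2√23 ≈ 9.5917 ✓.


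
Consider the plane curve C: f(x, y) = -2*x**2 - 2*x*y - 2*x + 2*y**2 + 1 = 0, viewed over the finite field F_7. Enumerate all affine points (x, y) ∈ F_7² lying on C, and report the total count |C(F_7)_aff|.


Affine F_7-points: {(1, 4)}; count = 1.

For each of the 49 pairs (x, y) ∈ F_7², evaluate f(x, y) mod 7. Record the zeros.
  x = 0: [0↦1, 1↦3, 2↦2, 3↦5, 4↦5, 5↦2, 6↦3]  zeros at y ∈ ∅
  x = 1: [0↦4, 1↦4, 2↦1, 3↦2, 4↦0, 5↦2, 6↦1]  zeros at y ∈ {4}
  x = 2: [0↦3, 1↦1, 2↦3, 3↦2, 4↦5, 5↦5, 6↦2]  zeros at y ∈ ∅
  x = 3: [0↦5, 1↦1, 2↦1, 3↦5, 4↦6, 5↦4, 6↦6]  zeros at y ∈ ∅
  x = 4: [0↦3, 1↦4, 2↦2, 3↦4, 4↦3, 5↦6, 6↦6]  zeros at y ∈ ∅
  x = 5: [0↦4, 1↦3, 2↦6, 3↦6, 4↦3, 5↦4, 6↦2]  zeros at y ∈ ∅
  x = 6: [0↦1, 1↦5, 2↦6, 3↦4, 4↦6, 5↦5, 6↦1]  zeros at y ∈ ∅
Collecting zeros: affine points = {(1, 4)}.
Total count |C(F_7)_aff| = 1.


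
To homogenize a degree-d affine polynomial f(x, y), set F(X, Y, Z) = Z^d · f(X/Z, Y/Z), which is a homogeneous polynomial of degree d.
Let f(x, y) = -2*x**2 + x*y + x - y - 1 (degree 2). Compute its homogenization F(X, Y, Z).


F(X, Y, Z) = -2*X**2 + X*Y + X*Z - Y*Z - Z**2

deg(f) = 2.
Substitute x = X/Z, y = Y/Z into f, then multiply by Z^2.
  monomial -2·x^2·y^0 ↦ -2·X^2·Y^0·Z^0.
  monomial 1·x^1·y^1 ↦ 1·X^1·Y^1·Z^0.
  monomial 1·x^1·y^0 ↦ 1·X^1·Y^0·Z^1.
  monomial -1·x^0·y^1 ↦ -1·X^0·Y^1·Z^1.
  monomial -1·x^0·y^0 ↦ -1·X^0·Y^0·Z^2.
Collecting: F(X, Y, Z) = -2*X**2 + X*Y + X*Z - Y*Z - Z**2.


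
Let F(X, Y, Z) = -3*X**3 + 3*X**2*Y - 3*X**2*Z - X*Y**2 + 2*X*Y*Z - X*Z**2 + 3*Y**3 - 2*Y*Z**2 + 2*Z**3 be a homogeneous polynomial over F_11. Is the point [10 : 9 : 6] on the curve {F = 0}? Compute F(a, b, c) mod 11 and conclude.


F(10,9,6) ≡ 1 (mod 11); P is NOT on the curve.

Evaluate F(10, 9, 6) term-by-term (mod 11).
  -3*X**3 ↦ -3·1000·1·1 = -3000
  3*X**2*Y ↦ 3·100·9·1 = 2700
  -3*X**2*Z ↦ -3·100·1·6 = -1800
  -X*Y**2 ↦ -1·10·81·1 = -810
  2*X*Y*Z ↦ 2·10·9·6 = 1080
  -X*Z**2 ↦ -1·10·1·36 = -360
  3*Y**3 ↦ 3·1·729·1 = 2187
  -2*Y*Z**2 ↦ -2·1·9·36 = -648
  2*Z**3 ↦ 2·1·1·216 = 432
Sum: F(10, 9, 6) = (-3000) + (2700) + (-1800) + (-810) + (1080) + (-360) + (2187) + (-648) + (432) = -219.
Reducing mod 11: -219 ≡ 1 (mod 11).
Since F(a, b, c) ≡ 1 ≠ 0 (mod 11), P does NOT lie on the curve.


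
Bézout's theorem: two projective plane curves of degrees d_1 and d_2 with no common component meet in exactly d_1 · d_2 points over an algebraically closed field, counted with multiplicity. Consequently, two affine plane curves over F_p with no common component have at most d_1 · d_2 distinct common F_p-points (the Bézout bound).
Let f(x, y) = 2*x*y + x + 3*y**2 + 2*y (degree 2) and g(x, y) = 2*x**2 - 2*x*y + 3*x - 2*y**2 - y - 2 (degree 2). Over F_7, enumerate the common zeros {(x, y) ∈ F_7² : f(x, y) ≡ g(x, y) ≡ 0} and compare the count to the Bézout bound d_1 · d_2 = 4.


Common zeros: {(5, 5)}; count = 1; Bézout bound = 4.

deg(f) = 2, deg(g) = 2, so Bézout bound = 4.
Scan x ∈ F_7. For each x, list the y ∈ F_7 with f(x, y) ≡ 0 and those with g(x, y) ≡ 0 (mod 7); the common zeros in that column are the intersection.
  x = 0: f ≡ 0 at y ∈ {0, 4}; g ≡ 0 at y ∈ ∅; common: ∅.
  x = 1: f ≡ 0 at y ∈ {2, 6}; g ≡ 0 at y ∈ ∅; common: ∅.
  x = 2: f ≡ 0 at y ∈ ∅; g ≡ 0 at y ∈ {3, 5}; common: ∅.
  x = 3: f ≡ 0 at y ∈ {1}; g ≡ 0 at y ∈ {3, 4}; common: ∅.
  x = 4: f ≡ 0 at y ∈ ∅; g ≡ 0 at y ∈ {0, 6}; common: ∅.
  x = 5: f ≡ 0 at y ∈ {5}; g ≡ 0 at y ∈ {0, 5}; common: {5}.
  x = 6: f ≡ 0 at y ∈ ∅; g ≡ 0 at y ∈ ∅; common: ∅.
Collecting: common zeros = {(5, 5)}, so the count is 1.
Comparison with the Bézout bound: 1 ≤ 4 = deg(f)·deg(g), as expected for curves with no common component (the affine F_7-count falls short of the bound because intersections may lie at infinity, over extension fields, or carry multiplicity).


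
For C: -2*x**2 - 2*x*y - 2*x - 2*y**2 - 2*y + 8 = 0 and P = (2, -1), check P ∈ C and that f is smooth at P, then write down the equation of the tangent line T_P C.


Tangent line at P: -8*x - 2*y + 14 = 0.

Step 1: f(2, -1) = 0, so P lies on C.
Step 2: partial derivatives
  f_x(x, y) = -4*x - 2*y - 2, f_y(x, y) = -2*x - 4*y - 2.
  f_x(P) = -8, f_y(P) = -2 (gradient nonzero, so P is smooth).
Step 3: tangent line at P: -8·(x − 2) + -2·(y − -1) = 0.
Expanding: -8*x - 2*y + 14 = 0.


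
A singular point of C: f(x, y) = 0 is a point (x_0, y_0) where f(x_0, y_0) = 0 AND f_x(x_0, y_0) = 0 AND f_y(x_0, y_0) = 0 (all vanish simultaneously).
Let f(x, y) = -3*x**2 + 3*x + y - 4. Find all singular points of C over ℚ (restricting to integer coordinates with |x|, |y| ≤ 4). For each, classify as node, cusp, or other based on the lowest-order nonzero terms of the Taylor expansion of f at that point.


No singular points in the scanned grid; C is smooth there.

Compute partial derivatives:
  f_x = 3 - 6*x.
  f_y = 1.
f_y = 1 is a nonzero constant, so f_y never vanishes: no point (x, y) can satisfy f = f_x = f_y = 0. In particular no (x, y) ∈ {−4, ..., 4}² is singular; the curve is smooth.


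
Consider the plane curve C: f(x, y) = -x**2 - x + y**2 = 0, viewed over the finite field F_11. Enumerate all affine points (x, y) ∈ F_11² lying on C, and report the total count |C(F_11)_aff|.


Affine F_11-points: {(0, 0), (3, 1), (3, 10), (4, 3), (4, 8), (6, 3), (6, 8), (7, 1), (7, 10), (10, 0)}; count = 10.

For each of the 121 pairs (x, y) ∈ F_11², evaluate f(x, y) mod 11. Record the zeros.
  x = 0: [0↦0, 1↦1, 2↦4, 3↦9, 4↦5, 5↦3, 6↦3, 7↦5, 8↦9, 9↦4, 10↦1]  zeros at y ∈ {0}
  x = 1: [0↦9, 1↦10, 2↦2, 3↦7, 4↦3, 5↦1, 6↦1, 7↦3, 8↦7, 9↦2, 10↦10]  zeros at y ∈ ∅
  x = 2: [0↦5, 1↦6, 2↦9, 3↦3, 4↦10, 5↦8, 6↦8, 7↦10, 8↦3, 9↦9, 10↦6]  zeros at y ∈ ∅
  x = 3: [0↦10, 1↦0, 2↦3, 3↦8, 4↦4, 5↦2, 6↦2, 7↦4, 8↦8, 9↦3, 10↦0]  zeros at y ∈ {1, 10}
  x = 4: [0↦2, 1↦3, 2↦6, 3↦0, 4↦7, 5↦5, 6↦5, 7↦7, 8↦0, 9↦6, 10↦3]  zeros at y ∈ {3, 8}
  x = 5: [0↦3, 1↦4, 2↦7, 3↦1, 4↦8, 5↦6, 6↦6, 7↦8, 8↦1, 9↦7, 10↦4]  zeros at y ∈ ∅
  x = 6: [0↦2, 1↦3, 2↦6, 3↦0, 4↦7, 5↦5, 6↦5, 7↦7, 8↦0, 9↦6, 10↦3]  zeros at y ∈ {3, 8}
  x = 7: [0↦10, 1↦0, 2↦3, 3↦8, 4↦4, 5↦2, 6↦2, 7↦4, 8↦8, 9↦3, 10↦0]  zeros at y ∈ {1, 10}
  x = 8: [0↦5, 1↦6, 2↦9, 3↦3, 4↦10, 5↦8, 6↦8, 7↦10, 8↦3, 9↦9, 10↦6]  zeros at y ∈ ∅
  x = 9: [0↦9, 1↦10, 2↦2, 3↦7, 4↦3, 5↦1, 6↦1, 7↦3, 8↦7, 9↦2, 10↦10]  zeros at y ∈ ∅
  x = 10: [0↦0, 1↦1, 2↦4, 3↦9, 4↦5, 5↦3, 6↦3, 7↦5, 8↦9, 9↦4, 10↦1]  zeros at y ∈ {0}
Collecting zeros: affine points = {(0, 0), (3, 1), (3, 10), (4, 3), (4, 8), (6, 3), (6, 8), (7, 1), (7, 10), (10, 0)}.
Total count |C(F_11)_aff| = 10.


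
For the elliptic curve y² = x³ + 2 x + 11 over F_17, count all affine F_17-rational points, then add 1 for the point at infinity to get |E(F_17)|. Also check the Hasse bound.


Affine points = {(4, 7), (4, 10), (6, 1), (6, 16), (11, 2), (11, 15), (15, 4), (15, 13), (16, 5), (16, 12)}; affine count = 10; |E(F_17)| = 11.

Discriminant check: Δ ∝ 4a³ + 27b² = 4·2³ + 27·11² = 4·8 + 27·121 ≡ 1 (mod 17). Nonzero ⇒ E is nonsingular.
For each x ∈ F_17, compute rhs = x³ + 2·x + 11 mod 17, then count y ∈ F_17 with y² ≡ rhs.
  x = 0: rhs = 11, matching y values: none (0 points).
  x = 1: rhs = 14, matching y values: none (0 points).
  x = 2: rhs = 6, matching y values: none (0 points).
  x = 3: rhs = 10, matching y values: none (0 points).
  x = 4: rhs = 15, matching y values: 7, 10 (2 points).
  x = 5: rhs = 10, matching y values: none (0 points).
  x = 6: rhs = 1, matching y values: 1, 16 (2 points).
  x = 7: rhs = 11, matching y values: none (0 points).
  x = 8: rhs = 12, matching y values: none (0 points).
  x = 9: rhs = 10, matching y values: none (0 points).
  x = 10: rhs = 11, matching y values: none (0 points).
  x = 11: rhs = 4, matching y values: 2, 15 (2 points).
  x = 12: rhs = 12, matching y values: none (0 points).
  x = 13: rhs = 7, matching y values: none (0 points).
  x = 14: rhs = 12, matching y values: none (0 points).
  x = 15: rhs = 16, matching y values: 4, 13 (2 points).
  x = 16: rhs = 8, matching y values: 5, 12 (2 points).
Total affine count: 10.
Full point count |E(F_17)| = 10 + 1 = 11.
Hasse bound: |11 − (17+1)| = |-7| = 7 ≤ 2√17 ≈ 8.2462 ✓.


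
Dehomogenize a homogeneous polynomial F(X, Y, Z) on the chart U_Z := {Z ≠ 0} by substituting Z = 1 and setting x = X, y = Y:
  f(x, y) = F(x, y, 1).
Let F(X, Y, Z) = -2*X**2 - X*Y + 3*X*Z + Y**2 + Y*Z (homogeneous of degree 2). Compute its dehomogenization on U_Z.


f(x, y) = -2*x**2 - x*y + 3*x + y**2 + y

On U_Z we set Z = 1. Each monomial c·X^i·Y^j·Z^k in F becomes c·x^i·y^j·1^k = c·x^i·y^j.
Substituting Z = 1: F(X, Y, 1) = -2*x**2 - x*y + 3*x + y**2 + y.
Note: deg(f) ≤ deg(F) = 2; strict inequality happens when F is divisible by Z (lost terms).


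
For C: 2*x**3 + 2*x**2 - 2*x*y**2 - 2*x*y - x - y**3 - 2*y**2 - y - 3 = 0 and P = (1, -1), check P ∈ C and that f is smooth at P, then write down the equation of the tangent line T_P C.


Tangent line at P: 9*x + 2*y - 7 = 0.

Step 1: f(1, -1) = 0, so P lies on C.
Step 2: partial derivatives
  f_x(x, y) = 6*x**2 + 4*x - 2*y**2 - 2*y - 1, f_y(x, y) = -4*x*y - 2*x - 3*y**2 - 4*y - 1.
  f_x(P) = 9, f_y(P) = 2 (gradient nonzero, so P is smooth).
Step 3: tangent line at P: 9·(x − 1) + 2·(y − -1) = 0.
Expanding: 9*x + 2*y - 7 = 0.


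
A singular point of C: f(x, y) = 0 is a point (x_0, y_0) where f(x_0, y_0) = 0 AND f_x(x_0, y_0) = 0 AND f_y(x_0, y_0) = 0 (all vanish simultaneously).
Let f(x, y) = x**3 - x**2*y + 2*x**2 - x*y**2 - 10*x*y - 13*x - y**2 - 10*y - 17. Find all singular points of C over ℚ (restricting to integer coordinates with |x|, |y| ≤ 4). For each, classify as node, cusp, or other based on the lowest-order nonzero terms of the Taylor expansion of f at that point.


Singular points: {(-2, -3)}; classification: node.

Compute partial derivatives:
  f_x = 3*x**2 - 2*x*y + 4*x - y**2 - 10*y - 13.
  f_y = -x**2 - 2*x*y - 10*x - 2*y - 10.
Scan x_0 ∈ {−4, ..., 4}. For each x_0, f_y(x_0, y) is a polynomial in y; find its integer roots y ∈ {−4, ..., 4}, then test f_x and f at those candidates.
  x = -4: f_y(-4, y) = 6*y + 14; no integer root y with |y| ≤ 4.
  x = -3: f_y(-3, y) = 4*y + 11; no integer root y with |y| ≤ 4.
  x = -2: f_y(-2, y) = 2*y + 6; vanishes at y ∈ {-3}. (-2, -3): f_x = 0, f = 0 — SINGULAR.
  x = -1: f_y(-1, y) = -1; no integer root y with |y| ≤ 4.
  x = 0: f_y(0, y) = -2*y - 10; no integer root y with |y| ≤ 4.
  x = 1: f_y(1, y) = -4*y - 21; no integer root y with |y| ≤ 4.
  x = 2: f_y(2, y) = -6*y - 34; no integer root y with |y| ≤ 4.
  x = 3: f_y(3, y) = -8*y - 49; no integer root y with |y| ≤ 4.
  x = 4: f_y(4, y) = -10*y - 66; no integer root y with |y| ≤ 4.
Only singular point on the grid: (-2, -3).
Classify: substitute x = -2 + u, y = -3 + v and expand: f = u**3 - u**2*v - u**2 - u*v**2 + v**2.
No constant or linear terms (consistent with a singular point). Quadratic part: -u**2 + v**2. Cubic part: u**3 - u**2*v - u*v**2.
The quadratic part v**2 - u**2 = (v − u)(v + u) splits into two distinct linear factors, so there are two distinct tangent lines y − -3 = ±(x − -2) — this is a node (ordinary double point).
Classification: node.


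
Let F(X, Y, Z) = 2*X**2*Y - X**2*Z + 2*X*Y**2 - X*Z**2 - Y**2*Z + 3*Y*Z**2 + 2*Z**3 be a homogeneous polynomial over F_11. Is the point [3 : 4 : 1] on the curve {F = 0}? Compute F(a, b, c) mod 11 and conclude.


F(3,4,1) ≡ 0 (mod 11); P is on the curve.

Evaluate F(3, 4, 1) term-by-term (mod 11).
  2*X**2*Y ↦ 2·9·4·1 = 72
  -X**2*Z ↦ -1·9·1·1 = -9
  2*X*Y**2 ↦ 2·3·16·1 = 96
  -X*Z**2 ↦ -1·3·1·1 = -3
  -Y**2*Z ↦ -1·1·16·1 = -16
  3*Y*Z**2 ↦ 3·1·4·1 = 12
  2*Z**3 ↦ 2·1·1·1 = 2
Sum: F(3, 4, 1) = (72) + (-9) + (96) + (-3) + (-16) + (12) + (2) = 154.
Reducing mod 11: 154 ≡ 0 (mod 11).
Since F(a, b, c) ≡ 0 (mod 11), P lies on the curve.


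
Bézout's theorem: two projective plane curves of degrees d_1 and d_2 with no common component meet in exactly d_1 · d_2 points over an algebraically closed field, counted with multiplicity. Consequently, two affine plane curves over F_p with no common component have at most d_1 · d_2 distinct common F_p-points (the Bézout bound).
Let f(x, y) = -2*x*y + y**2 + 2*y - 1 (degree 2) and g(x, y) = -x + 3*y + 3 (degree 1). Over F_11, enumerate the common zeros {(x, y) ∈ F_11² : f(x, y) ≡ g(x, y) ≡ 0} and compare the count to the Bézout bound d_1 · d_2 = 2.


Common zeros: ∅; count = 0; Bézout bound = 2.

deg(f) = 2, deg(g) = 1, so Bézout bound = 2.
Scan x ∈ F_11. For each x, list the y ∈ F_11 with f(x, y) ≡ 0 and those with g(x, y) ≡ 0 (mod 11); the common zeros in that column are the intersection.
  x = 0: f ≡ 0 at y ∈ ∅; g ≡ 0 at y ∈ {10}; common: ∅.
  x = 1: f ≡ 0 at y ∈ {1, 10}; g ≡ 0 at y ∈ {3}; common: ∅.
  x = 2: f ≡ 0 at y ∈ ∅; g ≡ 0 at y ∈ {7}; common: ∅.
  x = 3: f ≡ 0 at y ∈ {6, 9}; g ≡ 0 at y ∈ {0}; common: ∅.
  x = 4: f ≡ 0 at y ∈ ∅; g ≡ 0 at y ∈ {4}; common: ∅.
  x = 5: f ≡ 0 at y ∈ ∅; g ≡ 0 at y ∈ {8}; common: ∅.
  x = 6: f ≡ 0 at y ∈ {3, 7}; g ≡ 0 at y ∈ {1}; common: ∅.
  x = 7: f ≡ 0 at y ∈ {4, 8}; g ≡ 0 at y ∈ {5}; common: ∅.
  x = 8: f ≡ 0 at y ∈ ∅; g ≡ 0 at y ∈ {9}; common: ∅.
  x = 9: f ≡ 0 at y ∈ ∅; g ≡ 0 at y ∈ {2}; common: ∅.
  x = 10: f ≡ 0 at y ∈ {2, 5}; g ≡ 0 at y ∈ {6}; common: ∅.
Collecting: common zeros = ∅, so the count is 0.
Comparison with the Bézout bound: 0 ≤ 2 = deg(f)·deg(g), as expected for curves with no common component (the affine F_11-count falls short of the bound because intersections may lie at infinity, over extension fields, or carry multiplicity).


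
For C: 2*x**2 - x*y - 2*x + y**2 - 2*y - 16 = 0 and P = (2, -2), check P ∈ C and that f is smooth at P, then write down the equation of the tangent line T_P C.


Tangent line at P: 8*x - 8*y - 32 = 0.

Step 1: f(2, -2) = 0, so P lies on C.
Step 2: partial derivatives
  f_x(x, y) = 4*x - y - 2, f_y(x, y) = -x + 2*y - 2.
  f_x(P) = 8, f_y(P) = -8 (gradient nonzero, so P is smooth).
Step 3: tangent line at P: 8·(x − 2) + -8·(y − -2) = 0.
Expanding: 8*x - 8*y - 32 = 0.


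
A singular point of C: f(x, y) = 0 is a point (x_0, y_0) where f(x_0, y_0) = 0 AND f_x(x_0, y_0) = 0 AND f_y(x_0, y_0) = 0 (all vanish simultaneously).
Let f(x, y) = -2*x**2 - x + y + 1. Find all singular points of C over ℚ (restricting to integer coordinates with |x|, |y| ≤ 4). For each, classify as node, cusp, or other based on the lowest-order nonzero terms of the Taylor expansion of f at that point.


No singular points in the scanned grid; C is smooth there.

Compute partial derivatives:
  f_x = -4*x - 1.
  f_y = 1.
f_y = 1 is a nonzero constant, so f_y never vanishes: no point (x, y) can satisfy f = f_x = f_y = 0. In particular no (x, y) ∈ {−4, ..., 4}² is singular; the curve is smooth.


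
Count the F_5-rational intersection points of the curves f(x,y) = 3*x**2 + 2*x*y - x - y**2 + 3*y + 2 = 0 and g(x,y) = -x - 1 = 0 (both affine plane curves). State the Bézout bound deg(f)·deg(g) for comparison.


Common zeros: {(4, 3)}; count = 1; Bézout bound = 2.

deg(f) = 2, deg(g) = 1, so Bézout bound = 2.
Scan x ∈ F_5. For each x, list the y ∈ F_5 with f(x, y) ≡ 0 and those with g(x, y) ≡ 0 (mod 5); the common zeros in that column are the intersection.
  x = 0: f ≡ 0 at y ∈ ∅; g ≡ 0 at y ∈ ∅; common: ∅.
  x = 1: f ≡ 0 at y ∈ {2, 3}; g ≡ 0 at y ∈ ∅; common: ∅.
  x = 2: f ≡ 0 at y ∈ ∅; g ≡ 0 at y ∈ ∅; common: ∅.
  x = 3: f ≡ 0 at y ∈ {2}; g ≡ 0 at y ∈ ∅; common: ∅.
  x = 4: f ≡ 0 at y ∈ {3}; g ≡ 0 at y ∈ {0, 1, 2, 3, 4}; common: {3}.
Collecting: common zeros = {(4, 3)}, so the count is 1.
Comparison with the Bézout bound: 1 ≤ 2 = deg(f)·deg(g), as expected for curves with no common component (the affine F_5-count falls short of the bound because intersections may lie at infinity, over extension fields, or carry multiplicity).


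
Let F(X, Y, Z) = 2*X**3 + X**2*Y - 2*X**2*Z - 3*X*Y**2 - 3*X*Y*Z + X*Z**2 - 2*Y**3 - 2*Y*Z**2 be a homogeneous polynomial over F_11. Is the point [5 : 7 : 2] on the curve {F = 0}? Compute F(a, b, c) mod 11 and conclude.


F(5,7,2) ≡ 0 (mod 11); P is on the curve.

Evaluate F(5, 7, 2) term-by-term (mod 11).
  2*X**3 ↦ 2·125·1·1 = 250
  X**2*Y ↦ 1·25·7·1 = 175
  -2*X**2*Z ↦ -2·25·1·2 = -100
  -3*X*Y**2 ↦ -3·5·49·1 = -735
  -3*X*Y*Z ↦ -3·5·7·2 = -210
  X*Z**2 ↦ 1·5·1·4 = 20
  -2*Y**3 ↦ -2·1·343·1 = -686
  -2*Y*Z**2 ↦ -2·1·7·4 = -56
Sum: F(5, 7, 2) = (250) + (175) + (-100) + (-735) + (-210) + (20) + (-686) + (-56) = -1342.
Reducing mod 11: -1342 ≡ 0 (mod 11).
Since F(a, b, c) ≡ 0 (mod 11), P lies on the curve.


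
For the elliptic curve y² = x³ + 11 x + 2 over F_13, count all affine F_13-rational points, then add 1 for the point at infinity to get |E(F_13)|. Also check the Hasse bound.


Affine points = {(1, 1), (1, 12), (3, 6), (3, 7), (5, 0), (8, 2), (8, 11), (12, 4), (12, 9)}; affine count = 9; |E(F_13)| = 10.

Discriminant check: Δ ∝ 4a³ + 27b² = 4·11³ + 27·2² = 4·1331 + 27·4 ≡ 11 (mod 13). Nonzero ⇒ E is nonsingular.
For each x ∈ F_13, compute rhs = x³ + 11·x + 2 mod 13, then count y ∈ F_13 with y² ≡ rhs.
  x = 0: rhs = 2, matching y values: none (0 points).
  x = 1: rhs = 1, matching y values: 1, 12 (2 points).
  x = 2: rhs = 6, matching y values: none (0 points).
  x = 3: rhs = 10, matching y values: 6, 7 (2 points).
  x = 4: rhs = 6, matching y values: none (0 points).
  x = 5: rhs = 0, matching y values: 0 (1 points).
  x = 6: rhs = 11, matching y values: none (0 points).
  x = 7: rhs = 6, matching y values: none (0 points).
  x = 8: rhs = 4, matching y values: 2, 11 (2 points).
  x = 9: rhs = 11, matching y values: none (0 points).
  x = 10: rhs = 7, matching y values: none (0 points).
  x = 11: rhs = 11, matching y values: none (0 points).
  x = 12: rhs = 3, matching y values: 4, 9 (2 points).
Total affine count: 9.
Full point count |E(F_13)| = 9 + 1 = 10.
Hasse bound: |10 − (13+1)| = |-4| = 4 ≤ 2√13 ≈ 7.2111 ✓.


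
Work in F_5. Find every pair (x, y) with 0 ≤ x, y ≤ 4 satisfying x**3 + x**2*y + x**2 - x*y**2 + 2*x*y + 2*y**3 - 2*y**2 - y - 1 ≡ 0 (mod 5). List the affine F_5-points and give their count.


Affine F_5-points: {(0, 2), (2, 2), (2, 3), (3, 0)}; count = 4.

For each of the 25 pairs (x, y) ∈ F_5², evaluate f(x, y) mod 5. Record the zeros.
  x = 0: [0↦4, 1↦3, 2↦0, 3↦2, 4↦1]  zeros at y ∈ {2}
  x = 1: [0↦1, 1↦2, 2↦4, 3↦4, 4↦4]  zeros at y ∈ ∅
  x = 2: [0↦1, 1↦1, 2↦0, 3↦0, 4↦3]  zeros at y ∈ {2, 3}
  x = 3: [0↦0, 1↦1, 2↦4, 3↦1, 4↦4]  zeros at y ∈ {0}
  x = 4: [0↦4, 1↦3, 2↦2, 3↦3, 4↦3]  zeros at y ∈ ∅
Collecting zeros: affine points = {(0, 2), (2, 2), (2, 3), (3, 0)}.
Total count |C(F_5)_aff| = 4.


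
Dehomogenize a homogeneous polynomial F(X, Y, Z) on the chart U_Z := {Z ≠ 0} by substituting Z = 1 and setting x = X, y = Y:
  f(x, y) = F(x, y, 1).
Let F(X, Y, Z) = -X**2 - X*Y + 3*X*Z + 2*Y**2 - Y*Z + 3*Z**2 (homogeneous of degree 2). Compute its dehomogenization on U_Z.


f(x, y) = -x**2 - x*y + 3*x + 2*y**2 - y + 3

On U_Z we set Z = 1. Each monomial c·X^i·Y^j·Z^k in F becomes c·x^i·y^j·1^k = c·x^i·y^j.
Substituting Z = 1: F(X, Y, 1) = -x**2 - x*y + 3*x + 2*y**2 - y + 3.
Note: deg(f) ≤ deg(F) = 2; strict inequality happens when F is divisible by Z (lost terms).


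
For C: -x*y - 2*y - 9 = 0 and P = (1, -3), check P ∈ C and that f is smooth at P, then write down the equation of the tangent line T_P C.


Tangent line at P: 3*x - 3*y - 12 = 0.

Step 1: f(1, -3) = 0, so P lies on C.
Step 2: partial derivatives
  f_x(x, y) = -y, f_y(x, y) = -x - 2.
  f_x(P) = 3, f_y(P) = -3 (gradient nonzero, so P is smooth).
Step 3: tangent line at P: 3·(x − 1) + -3·(y − -3) = 0.
Expanding: 3*x - 3*y - 12 = 0.


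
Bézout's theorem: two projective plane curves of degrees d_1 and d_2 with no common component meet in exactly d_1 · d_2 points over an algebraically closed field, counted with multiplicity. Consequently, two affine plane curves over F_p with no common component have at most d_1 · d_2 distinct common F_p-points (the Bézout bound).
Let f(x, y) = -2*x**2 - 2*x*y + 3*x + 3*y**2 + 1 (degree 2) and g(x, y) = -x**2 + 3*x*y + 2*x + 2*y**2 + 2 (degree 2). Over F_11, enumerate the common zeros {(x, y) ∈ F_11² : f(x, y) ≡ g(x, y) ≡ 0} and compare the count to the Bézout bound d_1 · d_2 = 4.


Common zeros: ∅; count = 0; Bézout bound = 4.

deg(f) = 2, deg(g) = 2, so Bézout bound = 4.
Scan x ∈ F_11. For each x, list the y ∈ F_11 with f(x, y) ≡ 0 and those with g(x, y) ≡ 0 (mod 11); the common zeros in that column are the intersection.
  x = 0: f ≡ 0 at y ∈ ∅; g ≡ 0 at y ∈ ∅; common: ∅.
  x = 1: f ≡ 0 at y ∈ ∅; g ≡ 0 at y ∈ ∅; common: ∅.
  x = 2: f ≡ 0 at y ∈ ∅; g ≡ 0 at y ∈ {2, 6}; common: ∅.
  x = 3: f ≡ 0 at y ∈ {1}; g ≡ 0 at y ∈ {3, 9}; common: ∅.
  x = 4: f ≡ 0 at y ∈ ∅; g ≡ 0 at y ∈ {7, 9}; common: ∅.
  x = 5: f ≡ 0 at y ∈ ∅; g ≡ 0 at y ∈ ∅; common: ∅.
  x = 6: f ≡ 0 at y ∈ ∅; g ≡ 0 at y ∈ {0, 2}; common: ∅.
  x = 7: f ≡ 0 at y ∈ ∅; g ≡ 0 at y ∈ {0, 6}; common: ∅.
  x = 8: f ≡ 0 at y ∈ ∅; g ≡ 0 at y ∈ {3, 7}; common: ∅.
  x = 9: f ≡ 0 at y ∈ ∅; g ≡ 0 at y ∈ ∅; common: ∅.
  x = 10: f ≡ 0 at y ∈ ∅; g ≡ 0 at y ∈ ∅; common: ∅.
Collecting: common zeros = ∅, so the count is 0.
Comparison with the Bézout bound: 0 ≤ 4 = deg(f)·deg(g), as expected for curves with no common component (the affine F_11-count falls short of the bound because intersections may lie at infinity, over extension fields, or carry multiplicity).


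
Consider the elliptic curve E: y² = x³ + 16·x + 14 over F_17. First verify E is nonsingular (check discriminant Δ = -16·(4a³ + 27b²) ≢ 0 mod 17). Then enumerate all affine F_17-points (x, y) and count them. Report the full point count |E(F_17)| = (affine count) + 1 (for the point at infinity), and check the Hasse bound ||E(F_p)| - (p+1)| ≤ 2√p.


Affine points = {(3, 2), (3, 15), (5, 7), (5, 10), (8, 5), (8, 12), (10, 1), (10, 16), (11, 5), (11, 12), (12, 8), (12, 9), (15, 5), (15, 12)}; affine count = 14; |E(F_17)| = 15.

Discriminant check: Δ ∝ 4a³ + 27b² = 4·16³ + 27·14² = 4·4096 + 27·196 ≡ 1 (mod 17). Nonzero ⇒ E is nonsingular.
For each x ∈ F_17, compute rhs = x³ + 16·x + 14 mod 17, then count y ∈ F_17 with y² ≡ rhs.
  x = 0: rhs = 14, matching y values: none (0 points).
  x = 1: rhs = 14, matching y values: none (0 points).
  x = 2: rhs = 3, matching y values: none (0 points).
  x = 3: rhs = 4, matching y values: 2, 15 (2 points).
  x = 4: rhs = 6, matching y values: none (0 points).
  x = 5: rhs = 15, matching y values: 7, 10 (2 points).
  x = 6: rhs = 3, matching y values: none (0 points).
  x = 7: rhs = 10, matching y values: none (0 points).
  x = 8: rhs = 8, matching y values: 5, 12 (2 points).
  x = 9: rhs = 3, matching y values: none (0 points).
  x = 10: rhs = 1, matching y values: 1, 16 (2 points).
  x = 11: rhs = 8, matching y values: 5, 12 (2 points).
  x = 12: rhs = 13, matching y values: 8, 9 (2 points).
  x = 13: rhs = 5, matching y values: none (0 points).
  x = 14: rhs = 7, matching y values: none (0 points).
  x = 15: rhs = 8, matching y values: 5, 12 (2 points).
  x = 16: rhs = 14, matching y values: none (0 points).
Total affine count: 14.
Full point count |E(F_17)| = 14 + 1 = 15.
Hasse bound: |15 − (17+1)| = |-3| = 3 ≤ 2√17 ≈ 8.2462 ✓.


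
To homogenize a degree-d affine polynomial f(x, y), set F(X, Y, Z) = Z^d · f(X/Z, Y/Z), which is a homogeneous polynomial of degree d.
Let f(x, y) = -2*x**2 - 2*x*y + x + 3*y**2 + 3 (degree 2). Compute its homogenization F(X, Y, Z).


F(X, Y, Z) = -2*X**2 - 2*X*Y + X*Z + 3*Y**2 + 3*Z**2

deg(f) = 2.
Substitute x = X/Z, y = Y/Z into f, then multiply by Z^2.
  monomial -2·x^2·y^0 ↦ -2·X^2·Y^0·Z^0.
  monomial -2·x^1·y^1 ↦ -2·X^1·Y^1·Z^0.
  monomial 1·x^1·y^0 ↦ 1·X^1·Y^0·Z^1.
  monomial 3·x^0·y^2 ↦ 3·X^0·Y^2·Z^0.
  monomial 3·x^0·y^0 ↦ 3·X^0·Y^0·Z^2.
Collecting: F(X, Y, Z) = -2*X**2 - 2*X*Y + X*Z + 3*Y**2 + 3*Z**2.


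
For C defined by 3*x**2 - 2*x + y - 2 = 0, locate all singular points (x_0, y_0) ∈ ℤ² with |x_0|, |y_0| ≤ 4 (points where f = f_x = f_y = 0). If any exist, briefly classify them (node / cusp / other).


No singular points in the scanned grid; C is smooth there.

Compute partial derivatives:
  f_x = 6*x - 2.
  f_y = 1.
f_y = 1 is a nonzero constant, so f_y never vanishes: no point (x, y) can satisfy f = f_x = f_y = 0. In particular no (x, y) ∈ {−4, ..., 4}² is singular; the curve is smooth.


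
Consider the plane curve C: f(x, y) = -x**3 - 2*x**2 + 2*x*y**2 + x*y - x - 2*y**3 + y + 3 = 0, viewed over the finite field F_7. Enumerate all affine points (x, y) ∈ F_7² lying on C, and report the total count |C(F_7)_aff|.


Affine F_7-points: {(4, 4), (5, 5), (6, 2)}; count = 3.

For each of the 49 pairs (x, y) ∈ F_7², evaluate f(x, y) mod 7. Record the zeros.
  x = 0: [0↦3, 1↦2, 2↦3, 3↦1, 4↦5, 5↦3, 6↦4]  zeros at y ∈ ∅
  x = 1: [0↦6, 1↦1, 2↦2, 3↦4, 4↦2, 5↦5, 6↦1]  zeros at y ∈ ∅
  x = 2: [0↦6, 1↦4, 2↦5, 3↦4, 4↦3, 5↦4, 6↦2]  zeros at y ∈ ∅
  x = 3: [0↦4, 1↦5, 2↦6, 3↦2, 4↦2, 5↦1, 6↦1]  zeros at y ∈ ∅
  x = 4: [0↦1, 1↦5, 2↦6, 3↦6, 4↦0, 5↦4, 6↦6]  zeros at y ∈ {4}
  x = 5: [0↦5, 1↦5, 2↦6, 3↦3, 4↦5, 5↦0, 6↦4]  zeros at y ∈ {5}
  x = 6: [0↦3, 1↦6, 2↦0, 3↦1, 4↦4, 5↦4, 6↦3]  zeros at y ∈ {2}
Collecting zeros: affine points = {(4, 4), (5, 5), (6, 2)}.
Total count |C(F_7)_aff| = 3.


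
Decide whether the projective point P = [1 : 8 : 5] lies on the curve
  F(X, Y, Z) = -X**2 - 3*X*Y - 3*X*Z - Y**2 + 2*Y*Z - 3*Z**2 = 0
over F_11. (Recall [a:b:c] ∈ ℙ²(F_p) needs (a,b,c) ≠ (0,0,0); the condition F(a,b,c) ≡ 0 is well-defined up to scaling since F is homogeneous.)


F(1,8,5) ≡ 0 (mod 11); P is on the curve.

Evaluate F(1, 8, 5) term-by-term (mod 11).
  -X**2 ↦ -1·1·1·1 = -1
  -3*X*Y ↦ -3·1·8·1 = -24
  -3*X*Z ↦ -3·1·1·5 = -15
  -Y**2 ↦ -1·1·64·1 = -64
  2*Y*Z ↦ 2·1·8·5 = 80
  -3*Z**2 ↦ -3·1·1·25 = -75
Sum: F(1, 8, 5) = (-1) + (-24) + (-15) + (-64) + (80) + (-75) = -99.
Reducing mod 11: -99 ≡ 0 (mod 11).
Since F(a, b, c) ≡ 0 (mod 11), P lies on the curve.


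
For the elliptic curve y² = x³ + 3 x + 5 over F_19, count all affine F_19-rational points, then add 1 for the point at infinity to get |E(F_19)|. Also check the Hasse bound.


Affine points = {(0, 9), (0, 10), (1, 3), (1, 16), (2, 0), (4, 9), (4, 10), (6, 7), (6, 12), (8, 3), (8, 16), (9, 1), (9, 18), (10, 3), (10, 16), (11, 1), (11, 18), (14, 6), (14, 13), (15, 9), (15, 10), (16, 8), (16, 11), (18, 1), (18, 18)}; affine count = 25; |E(F_19)| = 26.

Discriminant check: Δ ∝ 4a³ + 27b² = 4·3³ + 27·5² = 4·27 + 27·25 ≡ 4 (mod 19). Nonzero ⇒ E is nonsingular.
For each x ∈ F_19, compute rhs = x³ + 3·x + 5 mod 19, then count y ∈ F_19 with y² ≡ rhs.
  x = 0: rhs = 5, matching y values: 9, 10 (2 points).
  x = 1: rhs = 9, matching y values: 3, 16 (2 points).
  x = 2: rhs = 0, matching y values: 0 (1 points).
  x = 3: rhs = 3, matching y values: none (0 points).
  x = 4: rhs = 5, matching y values: 9, 10 (2 points).
  x = 5: rhs = 12, matching y values: none (0 points).
  x = 6: rhs = 11, matching y values: 7, 12 (2 points).
  x = 7: rhs = 8, matching y values: none (0 points).
  x = 8: rhs = 9, matching y values: 3, 16 (2 points).
  x = 9: rhs = 1, matching y values: 1, 18 (2 points).
  x = 10: rhs = 9, matching y values: 3, 16 (2 points).
  x = 11: rhs = 1, matching y values: 1, 18 (2 points).
  x = 12: rhs = 2, matching y values: none (0 points).
  x = 13: rhs = 18, matching y values: none (0 points).
  x = 14: rhs = 17, matching y values: 6, 13 (2 points).
  x = 15: rhs = 5, matching y values: 9, 10 (2 points).
  x = 16: rhs = 7, matching y values: 8, 11 (2 points).
  x = 17: rhs = 10, matching y values: none (0 points).
  x = 18: rhs = 1, matching y values: 1, 18 (2 points).
Total affine count: 25.
Full point count |E(F_19)| = 25 + 1 = 26.
Hasse bound: |26 − (19+1)| = |6| = 6 ≤ 2√19 ≈ 8.7178 ✓.


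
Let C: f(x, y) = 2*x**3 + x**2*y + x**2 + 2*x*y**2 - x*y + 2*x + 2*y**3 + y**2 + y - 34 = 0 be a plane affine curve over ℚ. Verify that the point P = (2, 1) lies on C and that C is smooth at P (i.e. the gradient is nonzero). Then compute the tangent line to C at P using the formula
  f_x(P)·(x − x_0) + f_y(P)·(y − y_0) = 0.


Tangent line at P: 35*x + 19*y - 89 = 0.

Step 1: f(2, 1) = 0, so P lies on C.
Step 2: partial derivatives
  f_x(x, y) = 6*x**2 + 2*x*y + 2*x + 2*y**2 - y + 2, f_y(x, y) = x**2 + 4*x*y - x + 6*y**2 + 2*y + 1.
  f_x(P) = 35, f_y(P) = 19 (gradient nonzero, so P is smooth).
Step 3: tangent line at P: 35·(x − 2) + 19·(y − 1) = 0.
Expanding: 35*x + 19*y - 89 = 0.


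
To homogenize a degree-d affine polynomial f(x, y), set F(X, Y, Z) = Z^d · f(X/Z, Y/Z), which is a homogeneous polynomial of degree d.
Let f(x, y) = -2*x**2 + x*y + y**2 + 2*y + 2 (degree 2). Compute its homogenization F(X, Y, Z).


F(X, Y, Z) = -2*X**2 + X*Y + Y**2 + 2*Y*Z + 2*Z**2

deg(f) = 2.
Substitute x = X/Z, y = Y/Z into f, then multiply by Z^2.
  monomial -2·x^2·y^0 ↦ -2·X^2·Y^0·Z^0.
  monomial 1·x^1·y^1 ↦ 1·X^1·Y^1·Z^0.
  monomial 1·x^0·y^2 ↦ 1·X^0·Y^2·Z^0.
  monomial 2·x^0·y^1 ↦ 2·X^0·Y^1·Z^1.
  monomial 2·x^0·y^0 ↦ 2·X^0·Y^0·Z^2.
Collecting: F(X, Y, Z) = -2*X**2 + X*Y + Y**2 + 2*Y*Z + 2*Z**2.


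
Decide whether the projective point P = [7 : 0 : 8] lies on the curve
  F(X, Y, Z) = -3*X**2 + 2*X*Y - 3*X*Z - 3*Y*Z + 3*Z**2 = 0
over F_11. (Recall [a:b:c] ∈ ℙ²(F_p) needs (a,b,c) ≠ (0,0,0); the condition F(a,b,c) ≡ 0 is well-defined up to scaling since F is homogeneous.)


F(7,0,8) ≡ 9 (mod 11); P is NOT on the curve.

Evaluate F(7, 0, 8) term-by-term (mod 11).
  -3*X**2 ↦ -3·49·1·1 = -147
  2*X*Y ↦ 2·7·0·1 = 0
  -3*X*Z ↦ -3·7·1·8 = -168
  -3*Y*Z ↦ -3·1·0·8 = 0
  3*Z**2 ↦ 3·1·1·64 = 192
Sum: F(7, 0, 8) = (-147) + (0) + (-168) + (0) + (192) = -123.
Reducing mod 11: -123 ≡ 9 (mod 11).
Since F(a, b, c) ≡ 9 ≠ 0 (mod 11), P does NOT lie on the curve.
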